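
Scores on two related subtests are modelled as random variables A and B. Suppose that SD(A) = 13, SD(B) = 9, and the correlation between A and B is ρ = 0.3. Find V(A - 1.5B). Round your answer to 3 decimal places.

245.950

V(A) = (13)² = 169;  V(B) = (9)² = 81
Cov(A,B) = ρ·SD(A)·SD(B) = 0.3·13·9 = 35.1
V(A - 1.5B) = (1)²·V(A) + (-1.5)²·V(B) + 2·(1)·(-1.5)·Cov(A,B)
= 1·169 + 2.25·81 + -3·35.1 = 245.95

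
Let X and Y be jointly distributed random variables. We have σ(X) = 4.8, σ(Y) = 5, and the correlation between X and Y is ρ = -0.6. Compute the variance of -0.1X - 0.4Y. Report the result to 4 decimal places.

3.0784

Var(X) = (4.8)² = 23.04;  Var(Y) = (5)² = 25
Cov(X,Y) = ρ·σ(X)·σ(Y) = -0.6·4.8·5 = -14.4
Var(-0.1X - 0.4Y) = (-0.1)²·Var(X) + (-0.4)²·Var(Y) + 2·(-0.1)·(-0.4)·Cov(X,Y)
= 0.01·23.04 + 0.16·25 + 0.08·-14.4 = 3.0784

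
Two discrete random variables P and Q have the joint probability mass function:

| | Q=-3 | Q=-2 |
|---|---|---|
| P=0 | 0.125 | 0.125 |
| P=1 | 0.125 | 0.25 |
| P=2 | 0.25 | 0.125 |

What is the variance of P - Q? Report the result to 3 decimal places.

E[P] = 1.125,  E[Q] = -2.5,  E[PQ] = -2.875
Var(P) = 1.875 − (1.125)² = 0.609375;  Var(Q) = 6.5 − (-2.5)² = 0.25
cov(P,Q) = -2.875 − (1.125)(-2.5) = -0.0625
Var(P - Q) = (1)²·0.609375 + (-1)²·0.25 + 2·(1)·(-1)·-0.0625 = 0.984375

0.984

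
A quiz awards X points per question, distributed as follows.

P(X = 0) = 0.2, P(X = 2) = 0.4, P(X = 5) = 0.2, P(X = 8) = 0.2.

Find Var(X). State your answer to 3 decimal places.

E[X] = (0)(0.2) + (2)(0.4) + (5)(0.2) + (8)(0.2) = 3.4
E[X²] = (0)²(0.2) + (2)²(0.4) + (5)²(0.2) + (8)²(0.2) = 19.4
Var(X) = E[X²] − (E[X])² = 19.4 − (3.4)² = 7.84

7.840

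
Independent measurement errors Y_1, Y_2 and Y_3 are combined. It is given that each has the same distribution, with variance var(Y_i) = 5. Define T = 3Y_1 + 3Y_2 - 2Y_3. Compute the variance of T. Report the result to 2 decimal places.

By independence, var(T) = (3)²var(Y_1) + (3)²var(Y_2) + (-2)²var(Y_3)
= (3)²·5 + (3)²·5 + (-2)²·5 = 110

110.00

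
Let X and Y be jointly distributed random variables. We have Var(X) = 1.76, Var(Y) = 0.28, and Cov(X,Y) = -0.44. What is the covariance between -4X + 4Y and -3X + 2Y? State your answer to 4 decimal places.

32.1600

Cov(-4X + 4Y, -3X + 2Y) = (-4)(-3)Var(X) + (4)(2)Var(Y) + [(-4)(2) + (4)(-3)]Cov(X,Y)
= 12·1.76 + 8·0.28 + -20·-0.44 = 32.16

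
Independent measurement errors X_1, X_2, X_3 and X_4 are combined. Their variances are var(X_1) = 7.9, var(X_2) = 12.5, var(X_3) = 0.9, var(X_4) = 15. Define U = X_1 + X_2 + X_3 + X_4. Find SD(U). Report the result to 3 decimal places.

By independence, var(U) = (1)²var(X_1) + (1)²var(X_2) + (1)²var(X_3) + (1)²var(X_4)
= (1)²·7.9 + (1)²·12.5 + (1)²·0.9 + (1)²·15 = 36.3
SD(U) = √36.3 ≈ 6.025

6.025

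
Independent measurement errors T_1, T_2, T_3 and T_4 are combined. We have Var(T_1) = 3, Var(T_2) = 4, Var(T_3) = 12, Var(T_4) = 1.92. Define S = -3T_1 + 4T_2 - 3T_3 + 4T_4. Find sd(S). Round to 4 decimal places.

15.1565

By independence, Var(S) = (-3)²Var(T_1) + (4)²Var(T_2) + (-3)²Var(T_3) + (4)²Var(T_4)
= (-3)²·3 + (4)²·4 + (-3)²·12 + (4)²·1.92 = 229.72
sd(S) = √229.72 ≈ 15.1565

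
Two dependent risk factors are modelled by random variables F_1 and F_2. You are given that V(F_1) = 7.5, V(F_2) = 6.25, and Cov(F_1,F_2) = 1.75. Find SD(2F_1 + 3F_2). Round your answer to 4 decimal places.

V(2F_1 + 3F_2) = (2)²·V(F_1) + (3)²·V(F_2) + 2·(2)·(3)·Cov(F_1,F_2)
= 4·7.5 + 9·6.25 + 12·1.75 = 107.25
SD(2F_1 + 3F_2) = √107.25 ≈ 10.3562

10.3562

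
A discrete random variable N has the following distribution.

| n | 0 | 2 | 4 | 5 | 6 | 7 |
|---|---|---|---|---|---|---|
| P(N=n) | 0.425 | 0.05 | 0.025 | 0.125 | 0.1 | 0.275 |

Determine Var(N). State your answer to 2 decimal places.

E[N] = (0)(0.425) + (2)(0.05) + (4)(0.025) + (5)(0.125) + (6)(0.1) + (7)(0.275) = 3.35
E[N²] = (0)²(0.425) + (2)²(0.05) + (4)²(0.025) + (5)²(0.125) + (6)²(0.1) + (7)²(0.275) = 20.8
Var(N) = E[N²] − (E[N])² = 20.8 − (3.35)² = 9.5775

9.58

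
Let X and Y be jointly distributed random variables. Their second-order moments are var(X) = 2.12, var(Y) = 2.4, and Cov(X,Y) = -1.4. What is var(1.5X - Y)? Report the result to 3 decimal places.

var(1.5X - Y) = (1.5)²·var(X) + (-1)²·var(Y) + 2·(1.5)·(-1)·Cov(X,Y)
= 2.25·2.12 + 1·2.4 + -3·-1.4 = 11.37

11.370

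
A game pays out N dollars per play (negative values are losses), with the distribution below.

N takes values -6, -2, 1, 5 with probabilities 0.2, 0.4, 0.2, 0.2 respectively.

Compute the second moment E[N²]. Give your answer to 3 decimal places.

E[N²] = (-6)²(0.2) + (-2)²(0.4) + (1)²(0.2) + (5)²(0.2) = 14

14.000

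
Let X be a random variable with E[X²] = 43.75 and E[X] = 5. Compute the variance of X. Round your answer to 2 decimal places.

18.75

Var(X) = 43.75 − (5)² = 18.75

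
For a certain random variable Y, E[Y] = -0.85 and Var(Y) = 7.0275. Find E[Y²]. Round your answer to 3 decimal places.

E[Y²] = Var(Y) + (E[Y])² = 7.0275 + (-0.85)² = 7.75

7.750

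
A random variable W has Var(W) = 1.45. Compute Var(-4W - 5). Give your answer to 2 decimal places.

23.20

Var(-4W - 5) = (-4)²·Var(W) = 16·1.45 = 23.2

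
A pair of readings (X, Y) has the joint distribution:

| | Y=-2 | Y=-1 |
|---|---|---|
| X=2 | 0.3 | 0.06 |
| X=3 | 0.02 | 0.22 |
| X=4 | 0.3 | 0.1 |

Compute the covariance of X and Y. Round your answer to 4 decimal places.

E[X] = 3.04,  E[Y] = -1.62
E[XY] = -4.9
Cov(X,Y) = E[XY] − E[X]E[Y] = -4.9 − (3.04)(-1.62) = 0.0248

0.0248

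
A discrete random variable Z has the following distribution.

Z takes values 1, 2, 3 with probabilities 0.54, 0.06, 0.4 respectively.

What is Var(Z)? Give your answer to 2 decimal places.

E[Z] = (1)(0.54) + (2)(0.06) + (3)(0.4) = 1.86
E[Z²] = (1)²(0.54) + (2)²(0.06) + (3)²(0.4) = 4.38
Var(Z) = E[Z²] − (E[Z])² = 4.38 − (1.86)² = 0.9204

0.92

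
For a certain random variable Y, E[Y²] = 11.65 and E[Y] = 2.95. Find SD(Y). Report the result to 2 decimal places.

1.72

var(Y) = 11.65 − (2.95)² = 2.9475
SD(Y) = √2.9475 ≈ 1.72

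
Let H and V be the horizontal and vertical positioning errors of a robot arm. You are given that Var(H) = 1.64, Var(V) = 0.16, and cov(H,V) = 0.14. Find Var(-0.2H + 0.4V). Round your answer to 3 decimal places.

Var(-0.2H + 0.4V) = (-0.2)²·Var(H) + (0.4)²·Var(V) + 2·(-0.2)·(0.4)·cov(H,V)
= 0.04·1.64 + 0.16·0.16 + -0.16·0.14 = 0.0688

0.069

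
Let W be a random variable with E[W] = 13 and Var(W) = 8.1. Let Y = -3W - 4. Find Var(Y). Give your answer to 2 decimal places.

Var(-3W - 4) = (-3)²·Var(W) = 9·8.1 = 72.9

72.90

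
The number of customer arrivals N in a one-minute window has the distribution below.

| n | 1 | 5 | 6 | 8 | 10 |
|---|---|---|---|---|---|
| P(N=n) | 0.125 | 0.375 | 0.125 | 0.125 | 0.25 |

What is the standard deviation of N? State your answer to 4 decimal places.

E[N] = (1)(0.125) + (5)(0.375) + (6)(0.125) + (8)(0.125) + (10)(0.25) = 6.25
E[N²] = (1)²(0.125) + (5)²(0.375) + (6)²(0.125) + (8)²(0.125) + (10)²(0.25) = 47
var(N) = E[N²] − (E[N])² = 47 − (6.25)² = 7.9375
sd(N) = √7.9375 ≈ 2.8174

2.8174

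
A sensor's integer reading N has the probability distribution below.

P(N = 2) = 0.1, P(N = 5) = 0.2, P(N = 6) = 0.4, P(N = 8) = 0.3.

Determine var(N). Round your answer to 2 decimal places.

3.00

E[N] = (2)(0.1) + (5)(0.2) + (6)(0.4) + (8)(0.3) = 6
E[N²] = (2)²(0.1) + (5)²(0.2) + (6)²(0.4) + (8)²(0.3) = 39
var(N) = E[N²] − (E[N])² = 39 − (6)² = 3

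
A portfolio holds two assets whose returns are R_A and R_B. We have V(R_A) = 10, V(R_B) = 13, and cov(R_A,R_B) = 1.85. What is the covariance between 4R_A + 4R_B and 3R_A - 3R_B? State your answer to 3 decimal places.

-36.000

cov(4R_A + 4R_B, 3R_A - 3R_B) = (4)(3)V(R_A) + (4)(-3)V(R_B) + [(4)(-3) + (4)(3)]cov(R_A,R_B)
= 12·10 + -12·13 + 0·1.85 = -36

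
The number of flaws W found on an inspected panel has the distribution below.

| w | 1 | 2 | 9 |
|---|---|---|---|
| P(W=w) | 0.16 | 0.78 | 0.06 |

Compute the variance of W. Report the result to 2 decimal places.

E[W] = (1)(0.16) + (2)(0.78) + (9)(0.06) = 2.26
E[W²] = (1)²(0.16) + (2)²(0.78) + (9)²(0.06) = 8.14
Var(W) = E[W²] − (E[W])² = 8.14 − (2.26)² = 3.0324

3.03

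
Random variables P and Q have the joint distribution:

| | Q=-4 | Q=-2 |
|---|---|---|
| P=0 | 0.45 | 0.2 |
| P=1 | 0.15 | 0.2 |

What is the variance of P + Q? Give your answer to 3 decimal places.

1.428

E[P] = 0.35,  E[Q] = -3.2,  E[PQ] = -1
Var(P) = 0.35 − (0.35)² = 0.2275;  Var(Q) = 11.2 − (-3.2)² = 0.96
Cov(P,Q) = -1 − (0.35)(-3.2) = 0.12
Var(P + Q) = (1)²·0.2275 + (1)²·0.96 + 2·(1)·(1)·0.12 = 1.4275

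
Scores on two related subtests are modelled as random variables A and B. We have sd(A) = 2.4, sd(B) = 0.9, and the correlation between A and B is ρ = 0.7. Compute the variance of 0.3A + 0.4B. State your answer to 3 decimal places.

var(A) = (2.4)² = 5.76;  var(B) = (0.9)² = 0.81
cov(A,B) = ρ·sd(A)·sd(B) = 0.7·2.4·0.9 = 1.512
var(0.3A + 0.4B) = (0.3)²·var(A) + (0.4)²·var(B) + 2·(0.3)·(0.4)·cov(A,B)
= 0.09·5.76 + 0.16·0.81 + 0.24·1.512 = 1.01088

1.011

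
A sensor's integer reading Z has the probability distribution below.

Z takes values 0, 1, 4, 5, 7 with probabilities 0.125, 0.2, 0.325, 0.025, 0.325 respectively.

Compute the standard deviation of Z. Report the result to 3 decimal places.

2.596

E[Z] = (0)(0.125) + (1)(0.2) + (4)(0.325) + (5)(0.025) + (7)(0.325) = 3.9
E[Z²] = (0)²(0.125) + (1)²(0.2) + (4)²(0.325) + (5)²(0.025) + (7)²(0.325) = 21.95
var(Z) = E[Z²] − (E[Z])² = 21.95 − (3.9)² = 6.74
SD(Z) = √6.74 ≈ 2.596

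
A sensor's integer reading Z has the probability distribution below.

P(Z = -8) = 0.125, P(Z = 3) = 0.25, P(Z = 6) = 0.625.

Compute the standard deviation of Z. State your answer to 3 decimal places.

4.528

E[Z] = (-8)(0.125) + (3)(0.25) + (6)(0.625) = 3.5
E[Z²] = (-8)²(0.125) + (3)²(0.25) + (6)²(0.625) = 32.75
Var(Z) = E[Z²] − (E[Z])² = 32.75 − (3.5)² = 20.5
SD(Z) = √20.5 ≈ 4.528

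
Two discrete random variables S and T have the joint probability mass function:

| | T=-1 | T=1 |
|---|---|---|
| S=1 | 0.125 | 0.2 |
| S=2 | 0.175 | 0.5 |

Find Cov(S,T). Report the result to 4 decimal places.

E[S] = 1.675,  E[T] = 0.4
E[ST] = 0.725
Cov(S,T) = E[ST] − E[S]E[T] = 0.725 − (1.675)(0.4) = 0.055

0.0550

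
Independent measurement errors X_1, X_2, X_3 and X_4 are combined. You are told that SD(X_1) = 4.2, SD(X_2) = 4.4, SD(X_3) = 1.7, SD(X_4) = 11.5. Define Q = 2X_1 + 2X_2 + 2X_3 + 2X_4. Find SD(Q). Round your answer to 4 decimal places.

V(X_1) = 17.64, V(X_2) = 19.36, V(X_3) = 2.89, V(X_4) = 132.25
By independence, V(Q) = (2)²V(X_1) + (2)²V(X_2) + (2)²V(X_3) + (2)²V(X_4)
= (2)²·17.64 + (2)²·19.36 + (2)²·2.89 + (2)²·132.25 = 688.56
SD(Q) = √688.56 ≈ 26.2404

26.2404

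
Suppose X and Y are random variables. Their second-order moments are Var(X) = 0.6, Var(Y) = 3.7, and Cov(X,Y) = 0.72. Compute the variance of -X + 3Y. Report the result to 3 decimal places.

Var(-X + 3Y) = (-1)²·Var(X) + (3)²·Var(Y) + 2·(-1)·(3)·Cov(X,Y)
= 1·0.6 + 9·3.7 + -6·0.72 = 29.58

29.580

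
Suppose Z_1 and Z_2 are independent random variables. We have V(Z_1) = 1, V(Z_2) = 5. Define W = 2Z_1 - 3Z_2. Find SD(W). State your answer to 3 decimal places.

7.000

By independence, V(W) = (2)²V(Z_1) + (-3)²V(Z_2)
= (2)²·1 + (-3)²·5 = 49
SD(W) = √49 ≈ 7.000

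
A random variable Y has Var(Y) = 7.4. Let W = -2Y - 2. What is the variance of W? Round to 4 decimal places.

29.6000

Var(-2Y - 2) = (-2)²·Var(Y) = 4·7.4 = 29.6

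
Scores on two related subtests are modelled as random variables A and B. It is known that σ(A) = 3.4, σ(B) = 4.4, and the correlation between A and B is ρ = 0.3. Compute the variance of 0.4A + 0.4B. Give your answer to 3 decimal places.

Var(A) = (3.4)² = 11.56;  Var(B) = (4.4)² = 19.36
cov(A,B) = ρ·σ(A)·σ(B) = 0.3·3.4·4.4 = 4.488
Var(0.4A + 0.4B) = (0.4)²·Var(A) + (0.4)²·Var(B) + 2·(0.4)·(0.4)·cov(A,B)
= 0.16·11.56 + 0.16·19.36 + 0.32·4.488 = 6.38336

6.383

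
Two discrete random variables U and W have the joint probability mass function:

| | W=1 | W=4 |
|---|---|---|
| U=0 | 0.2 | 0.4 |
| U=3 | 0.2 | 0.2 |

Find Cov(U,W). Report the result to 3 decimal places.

E[U] = 1.2,  E[W] = 2.8
E[UW] = 3
Cov(U,W) = E[UW] − E[U]E[W] = 3 − (1.2)(2.8) = -0.36

-0.360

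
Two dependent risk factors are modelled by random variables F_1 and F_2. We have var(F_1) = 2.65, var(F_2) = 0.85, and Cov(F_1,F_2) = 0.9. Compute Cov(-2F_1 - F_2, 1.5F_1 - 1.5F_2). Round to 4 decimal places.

Cov(-2F_1 - F_2, 1.5F_1 - 1.5F_2) = (-2)(1.5)var(F_1) + (-1)(-1.5)var(F_2) + [(-2)(-1.5) + (-1)(1.5)]Cov(F_1,F_2)
= -3·2.65 + 1.5·0.85 + 1.5·0.9 = -5.325

-5.3250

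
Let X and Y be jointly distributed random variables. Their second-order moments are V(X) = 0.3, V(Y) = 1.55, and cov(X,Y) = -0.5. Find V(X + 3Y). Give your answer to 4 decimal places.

11.2500

V(X + 3Y) = (1)²·V(X) + (3)²·V(Y) + 2·(1)·(3)·cov(X,Y)
= 1·0.3 + 9·1.55 + 6·-0.5 = 11.25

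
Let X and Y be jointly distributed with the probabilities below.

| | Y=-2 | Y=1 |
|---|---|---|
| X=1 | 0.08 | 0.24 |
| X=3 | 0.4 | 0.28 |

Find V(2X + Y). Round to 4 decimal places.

E[X] = 2.36,  E[Y] = -0.44,  E[XY] = -1.48
V(X) = 6.44 − (2.36)² = 0.8704;  V(Y) = 2.44 − (-0.44)² = 2.2464
Cov(X,Y) = -1.48 − (2.36)(-0.44) = -0.4416
V(2X + Y) = (2)²·0.8704 + (1)²·2.2464 + 2·(2)·(1)·-0.4416 = 3.9616

3.9616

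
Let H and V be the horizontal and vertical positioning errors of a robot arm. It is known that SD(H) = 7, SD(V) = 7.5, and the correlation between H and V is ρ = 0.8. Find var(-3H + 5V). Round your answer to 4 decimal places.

587.2500

var(H) = (7)² = 49;  var(V) = (7.5)² = 56.25
cov(H,V) = ρ·SD(H)·SD(V) = 0.8·7·7.5 = 42
var(-3H + 5V) = (-3)²·var(H) + (5)²·var(V) + 2·(-3)·(5)·cov(H,V)
= 9·49 + 25·56.25 + -30·42 = 587.25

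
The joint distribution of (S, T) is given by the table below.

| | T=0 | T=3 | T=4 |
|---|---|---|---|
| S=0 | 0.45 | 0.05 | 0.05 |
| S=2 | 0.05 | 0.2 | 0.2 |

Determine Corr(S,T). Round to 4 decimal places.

0.6896

E[S] = 0.9,  E[T] = 1.75
E[ST] = 2.8
Cov(S,T) = E[ST] − E[S]E[T] = 2.8 − (0.9)(1.75) = 1.225
V(S) = 0.99,  V(T) = 3.1875
ρ = 1.225 / √(0.99·3.1875) ≈ 0.6896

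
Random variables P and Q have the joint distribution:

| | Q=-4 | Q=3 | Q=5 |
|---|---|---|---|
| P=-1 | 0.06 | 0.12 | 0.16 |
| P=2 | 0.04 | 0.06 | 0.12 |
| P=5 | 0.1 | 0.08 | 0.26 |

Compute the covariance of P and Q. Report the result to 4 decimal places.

E[P] = 2.3,  E[Q] = 2.68
E[PQ] = 6.02
Cov(P,Q) = E[PQ] − E[P]E[Q] = 6.02 − (2.3)(2.68) = -0.144

-0.1440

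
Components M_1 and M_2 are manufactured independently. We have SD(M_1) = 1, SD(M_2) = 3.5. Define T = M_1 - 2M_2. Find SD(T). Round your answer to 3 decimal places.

7.071

V(M_1) = 1, V(M_2) = 12.25
By independence, V(T) = (1)²V(M_1) + (-2)²V(M_2)
= (1)²·1 + (-2)²·12.25 = 50
SD(T) = √50 ≈ 7.071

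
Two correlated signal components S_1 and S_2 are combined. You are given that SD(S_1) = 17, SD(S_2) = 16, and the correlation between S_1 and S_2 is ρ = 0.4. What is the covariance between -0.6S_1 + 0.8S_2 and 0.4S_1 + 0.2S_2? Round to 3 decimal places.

var(S_1) = (17)² = 289;  var(S_2) = (16)² = 256
cov(S_1,S_2) = ρ·SD(S_1)·SD(S_2) = 0.4·17·16 = 108.8
cov(-0.6S_1 + 0.8S_2, 0.4S_1 + 0.2S_2) = (-0.6)(0.4)var(S_1) + (0.8)(0.2)var(S_2) + [(-0.6)(0.2) + (0.8)(0.4)]cov(S_1,S_2)
= -0.24·289 + 0.16·256 + 0.2·108.8 = -6.64

-6.640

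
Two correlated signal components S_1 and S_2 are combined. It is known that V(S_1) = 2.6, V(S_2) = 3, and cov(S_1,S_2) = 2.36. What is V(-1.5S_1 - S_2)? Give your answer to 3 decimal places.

15.930

V(-1.5S_1 - S_2) = (-1.5)²·V(S_1) + (-1)²·V(S_2) + 2·(-1.5)·(-1)·cov(S_1,S_2)
= 2.25·2.6 + 1·3 + 3·2.36 = 15.93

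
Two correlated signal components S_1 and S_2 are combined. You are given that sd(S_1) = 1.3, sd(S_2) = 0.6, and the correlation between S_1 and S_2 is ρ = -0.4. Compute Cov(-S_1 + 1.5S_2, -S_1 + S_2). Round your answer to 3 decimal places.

Var(S_1) = (1.3)² = 1.69;  Var(S_2) = (0.6)² = 0.36
Cov(S_1,S_2) = ρ·sd(S_1)·sd(S_2) = -0.4·1.3·0.6 = -0.312
Cov(-S_1 + 1.5S_2, -S_1 + S_2) = (-1)(-1)Var(S_1) + (1.5)(1)Var(S_2) + [(-1)(1) + (1.5)(-1)]Cov(S_1,S_2)
= 1·1.69 + 1.5·0.36 + -2.5·-0.312 = 3.01

3.010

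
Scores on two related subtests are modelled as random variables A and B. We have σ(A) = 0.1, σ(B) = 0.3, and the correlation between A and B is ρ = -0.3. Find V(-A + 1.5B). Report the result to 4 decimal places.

0.2395

V(A) = (0.1)² = 0.01;  V(B) = (0.3)² = 0.09
Cov(A,B) = ρ·σ(A)·σ(B) = -0.3·0.1·0.3 = -0.009
V(-A + 1.5B) = (-1)²·V(A) + (1.5)²·V(B) + 2·(-1)·(1.5)·Cov(A,B)
= 1·0.01 + 2.25·0.09 + -3·-0.009 = 0.2395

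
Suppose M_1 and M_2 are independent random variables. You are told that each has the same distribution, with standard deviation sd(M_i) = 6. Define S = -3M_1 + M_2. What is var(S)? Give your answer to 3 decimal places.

var(M_i) = (6)² = 36
By independence, var(S) = (-3)²var(M_1) + (1)²var(M_2)
= (-3)²·36 + (1)²·36 = 360

360.000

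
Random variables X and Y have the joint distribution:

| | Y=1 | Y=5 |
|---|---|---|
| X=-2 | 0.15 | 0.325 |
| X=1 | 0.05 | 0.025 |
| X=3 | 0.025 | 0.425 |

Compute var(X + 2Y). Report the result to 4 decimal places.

21.4694

E[X] = 0.475,  E[Y] = 4.1,  E[XY] = 3.075
var(X) = 6.025 − (0.475)² = 5.799375;  var(Y) = 19.6 − (4.1)² = 2.79
Cov(X,Y) = 3.075 − (0.475)(4.1) = 1.1275
var(X + 2Y) = (1)²·5.799375 + (2)²·2.79 + 2·(1)·(2)·1.1275 = 21.469375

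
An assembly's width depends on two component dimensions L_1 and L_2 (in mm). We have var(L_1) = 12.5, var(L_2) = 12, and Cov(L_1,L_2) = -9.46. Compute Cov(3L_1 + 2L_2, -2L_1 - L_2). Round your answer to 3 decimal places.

Cov(3L_1 + 2L_2, -2L_1 - L_2) = (3)(-2)var(L_1) + (2)(-1)var(L_2) + [(3)(-1) + (2)(-2)]Cov(L_1,L_2)
= -6·12.5 + -2·12 + -7·-9.46 = -32.78

-32.780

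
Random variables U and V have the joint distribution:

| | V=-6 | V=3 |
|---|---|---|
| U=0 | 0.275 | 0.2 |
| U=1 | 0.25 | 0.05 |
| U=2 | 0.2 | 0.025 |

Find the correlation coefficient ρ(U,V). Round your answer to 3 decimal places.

E[U] = 0.75,  E[V] = -3.525
E[UV] = -3.6
Cov(U,V) = E[UV] − E[U]E[V] = -3.6 − (0.75)(-3.525) = -0.95625
var(U) = 0.6375,  var(V) = 16.149375
ρ = -0.95625 / √(0.6375·16.149375) ≈ -0.298

-0.298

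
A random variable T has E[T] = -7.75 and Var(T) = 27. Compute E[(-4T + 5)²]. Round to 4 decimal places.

E[-4T + 5] = -4·-7.75 + 5 = 36
Var(-4T + 5) = (-4)²·27 = 432
E[(-4T + 5)²] = Var((-4T + 5)) + (E[(-4T + 5)])² = 432 + (36)² = 1728

1728.0000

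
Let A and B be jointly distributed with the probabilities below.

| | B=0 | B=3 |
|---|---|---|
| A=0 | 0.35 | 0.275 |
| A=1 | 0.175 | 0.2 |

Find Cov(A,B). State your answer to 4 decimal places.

E[A] = 0.375,  E[B] = 1.425
E[AB] = 0.6
Cov(A,B) = E[AB] − E[A]E[B] = 0.6 − (0.375)(1.425) = 0.065625

0.0656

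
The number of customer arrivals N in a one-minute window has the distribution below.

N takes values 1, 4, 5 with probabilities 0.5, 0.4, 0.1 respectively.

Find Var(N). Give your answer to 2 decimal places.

2.64

E[N] = (1)(0.5) + (4)(0.4) + (5)(0.1) = 2.6
E[N²] = (1)²(0.5) + (4)²(0.4) + (5)²(0.1) = 9.4
Var(N) = E[N²] − (E[N])² = 9.4 − (2.6)² = 2.64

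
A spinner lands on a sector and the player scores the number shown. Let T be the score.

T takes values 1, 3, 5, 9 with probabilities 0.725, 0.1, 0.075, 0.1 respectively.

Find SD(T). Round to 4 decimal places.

2.5120

E[T] = (1)(0.725) + (3)(0.1) + (5)(0.075) + (9)(0.1) = 2.3
E[T²] = (1)²(0.725) + (3)²(0.1) + (5)²(0.075) + (9)²(0.1) = 11.6
Var(T) = E[T²] − (E[T])² = 11.6 − (2.3)² = 6.31
SD(T) = √6.31 ≈ 2.5120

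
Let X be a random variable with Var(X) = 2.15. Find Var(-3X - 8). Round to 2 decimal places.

Var(-3X - 8) = (-3)²·Var(X) = 9·2.15 = 19.35

19.35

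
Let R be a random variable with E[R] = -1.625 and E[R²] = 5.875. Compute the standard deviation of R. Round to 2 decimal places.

V(R) = 5.875 − (-1.625)² = 3.234375
σ(R) = √3.234375 ≈ 1.80

1.80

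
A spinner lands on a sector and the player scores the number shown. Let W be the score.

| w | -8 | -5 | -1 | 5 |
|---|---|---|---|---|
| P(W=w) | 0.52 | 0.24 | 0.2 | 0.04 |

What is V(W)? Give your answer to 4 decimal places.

E[W] = (-8)(0.52) + (-5)(0.24) + (-1)(0.2) + (5)(0.04) = -5.36
E[W²] = (-8)²(0.52) + (-5)²(0.24) + (-1)²(0.2) + (5)²(0.04) = 40.48
V(W) = E[W²] − (E[W])² = 40.48 − (-5.36)² = 11.7504

11.7504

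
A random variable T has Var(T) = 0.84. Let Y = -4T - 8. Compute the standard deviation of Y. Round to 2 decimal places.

3.67

Var(-4T - 8) = (-4)²·0.84 = 13.44
SD(Y) = √13.44 ≈ 3.67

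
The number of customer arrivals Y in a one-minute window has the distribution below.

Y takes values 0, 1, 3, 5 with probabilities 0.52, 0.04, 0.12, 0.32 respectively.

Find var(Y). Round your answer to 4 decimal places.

5.1200

E[Y] = (0)(0.52) + (1)(0.04) + (3)(0.12) + (5)(0.32) = 2
E[Y²] = (0)²(0.52) + (1)²(0.04) + (3)²(0.12) + (5)²(0.32) = 9.12
var(Y) = E[Y²] − (E[Y])² = 9.12 − (2)² = 5.12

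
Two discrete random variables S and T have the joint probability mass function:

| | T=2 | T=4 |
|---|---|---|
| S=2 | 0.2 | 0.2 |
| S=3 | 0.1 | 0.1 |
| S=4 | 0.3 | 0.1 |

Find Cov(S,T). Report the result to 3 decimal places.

-0.200

E[S] = 3,  E[T] = 2.8
E[ST] = 8.2
Cov(S,T) = E[ST] − E[S]E[T] = 8.2 − (3)(2.8) = -0.2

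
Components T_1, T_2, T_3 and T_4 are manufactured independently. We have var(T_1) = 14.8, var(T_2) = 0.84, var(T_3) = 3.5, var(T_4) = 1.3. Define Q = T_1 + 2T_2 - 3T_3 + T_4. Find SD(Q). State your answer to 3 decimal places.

By independence, var(Q) = (1)²var(T_1) + (2)²var(T_2) + (-3)²var(T_3) + (1)²var(T_4)
= (1)²·14.8 + (2)²·0.84 + (-3)²·3.5 + (1)²·1.3 = 50.96
SD(Q) = √50.96 ≈ 7.139

7.139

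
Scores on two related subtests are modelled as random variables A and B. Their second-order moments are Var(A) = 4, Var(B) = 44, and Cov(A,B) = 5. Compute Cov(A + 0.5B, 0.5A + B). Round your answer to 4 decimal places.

Cov(A + 0.5B, 0.5A + B) = (1)(0.5)Var(A) + (0.5)(1)Var(B) + [(1)(1) + (0.5)(0.5)]Cov(A,B)
= 0.5·4 + 0.5·44 + 1.25·5 = 30.25

30.2500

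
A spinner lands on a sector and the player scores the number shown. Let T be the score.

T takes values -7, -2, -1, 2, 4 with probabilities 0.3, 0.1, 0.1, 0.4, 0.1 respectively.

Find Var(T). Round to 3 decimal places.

E[T] = (-7)(0.3) + (-2)(0.1) + (-1)(0.1) + (2)(0.4) + (4)(0.1) = -1.2
E[T²] = (-7)²(0.3) + (-2)²(0.1) + (-1)²(0.1) + (2)²(0.4) + (4)²(0.1) = 18.4
Var(T) = E[T²] − (E[T])² = 18.4 − (-1.2)² = 16.96

16.960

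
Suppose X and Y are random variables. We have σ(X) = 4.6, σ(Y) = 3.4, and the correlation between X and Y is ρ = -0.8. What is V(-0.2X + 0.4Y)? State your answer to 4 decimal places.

4.6979

V(X) = (4.6)² = 21.16;  V(Y) = (3.4)² = 11.56
cov(X,Y) = ρ·σ(X)·σ(Y) = -0.8·4.6·3.4 = -12.512
V(-0.2X + 0.4Y) = (-0.2)²·V(X) + (0.4)²·V(Y) + 2·(-0.2)·(0.4)·cov(X,Y)
= 0.04·21.16 + 0.16·11.56 + -0.16·-12.512 = 4.69792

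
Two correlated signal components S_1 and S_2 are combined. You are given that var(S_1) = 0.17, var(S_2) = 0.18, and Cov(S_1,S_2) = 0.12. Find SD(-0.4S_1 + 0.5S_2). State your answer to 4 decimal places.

0.1556

var(-0.4S_1 + 0.5S_2) = (-0.4)²·var(S_1) + (0.5)²·var(S_2) + 2·(-0.4)·(0.5)·Cov(S_1,S_2)
= 0.16·0.17 + 0.25·0.18 + -0.4·0.12 = 0.0242
SD(-0.4S_1 + 0.5S_2) = √0.0242 ≈ 0.1556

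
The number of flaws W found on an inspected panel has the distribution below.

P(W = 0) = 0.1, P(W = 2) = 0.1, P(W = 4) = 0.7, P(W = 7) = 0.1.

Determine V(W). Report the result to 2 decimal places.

2.81

E[W] = (0)(0.1) + (2)(0.1) + (4)(0.7) + (7)(0.1) = 3.7
E[W²] = (0)²(0.1) + (2)²(0.1) + (4)²(0.7) + (7)²(0.1) = 16.5
V(W) = E[W²] − (E[W])² = 16.5 − (3.7)² = 2.81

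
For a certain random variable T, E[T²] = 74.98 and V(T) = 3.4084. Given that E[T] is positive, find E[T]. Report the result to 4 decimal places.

8.4600

(E[T])² = E[T²] − V(T) = 74.98 − 3.4084 = 71.5716
E[T] = √71.5716 = 8.46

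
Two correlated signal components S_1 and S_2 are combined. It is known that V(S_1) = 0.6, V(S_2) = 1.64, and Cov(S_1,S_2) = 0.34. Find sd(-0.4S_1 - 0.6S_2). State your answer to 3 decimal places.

V(-0.4S_1 - 0.6S_2) = (-0.4)²·V(S_1) + (-0.6)²·V(S_2) + 2·(-0.4)·(-0.6)·Cov(S_1,S_2)
= 0.16·0.6 + 0.36·1.64 + 0.48·0.34 = 0.8496
sd(-0.4S_1 - 0.6S_2) = √0.8496 ≈ 0.922

0.922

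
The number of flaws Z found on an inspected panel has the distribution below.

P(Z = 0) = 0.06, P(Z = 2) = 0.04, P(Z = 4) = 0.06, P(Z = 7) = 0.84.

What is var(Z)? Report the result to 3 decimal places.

E[Z] = (0)(0.06) + (2)(0.04) + (4)(0.06) + (7)(0.84) = 6.2
E[Z²] = (0)²(0.06) + (2)²(0.04) + (4)²(0.06) + (7)²(0.84) = 42.28
var(Z) = E[Z²] − (E[Z])² = 42.28 − (6.2)² = 3.84

3.840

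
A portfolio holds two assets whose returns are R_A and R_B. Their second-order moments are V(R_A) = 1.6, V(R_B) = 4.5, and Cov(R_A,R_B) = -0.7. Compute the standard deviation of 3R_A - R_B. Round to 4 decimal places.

V(3R_A - R_B) = (3)²·V(R_A) + (-1)²·V(R_B) + 2·(3)·(-1)·Cov(R_A,R_B)
= 9·1.6 + 1·4.5 + -6·-0.7 = 23.1
SD(3R_A - R_B) = √23.1 ≈ 4.8062

4.8062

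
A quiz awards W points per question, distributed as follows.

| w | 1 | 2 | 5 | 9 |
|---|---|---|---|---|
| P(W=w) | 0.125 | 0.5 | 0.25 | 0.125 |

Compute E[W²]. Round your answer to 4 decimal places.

E[W²] = (1)²(0.125) + (2)²(0.5) + (5)²(0.25) + (9)²(0.125) = 18.5

18.5000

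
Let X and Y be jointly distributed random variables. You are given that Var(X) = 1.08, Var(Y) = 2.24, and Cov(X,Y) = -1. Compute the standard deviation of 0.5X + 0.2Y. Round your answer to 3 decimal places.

0.399

Var(0.5X + 0.2Y) = (0.5)²·Var(X) + (0.2)²·Var(Y) + 2·(0.5)·(0.2)·Cov(X,Y)
= 0.25·1.08 + 0.04·2.24 + 0.2·-1 = 0.1596
sd(0.5X + 0.2Y) = √0.1596 ≈ 0.399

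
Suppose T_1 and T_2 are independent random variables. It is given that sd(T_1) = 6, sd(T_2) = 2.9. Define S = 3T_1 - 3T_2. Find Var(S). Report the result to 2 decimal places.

399.69

Var(T_1) = 36, Var(T_2) = 8.41
By independence, Var(S) = (3)²Var(T_1) + (-3)²Var(T_2)
= (3)²·36 + (-3)²·8.41 = 399.69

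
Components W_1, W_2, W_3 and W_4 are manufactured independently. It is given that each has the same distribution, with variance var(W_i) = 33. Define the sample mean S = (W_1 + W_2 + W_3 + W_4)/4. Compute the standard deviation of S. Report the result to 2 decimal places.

By independence, var(S) = (0.25)²var(W_1) + (0.25)²var(W_2) + (0.25)²var(W_3) + (0.25)²var(W_4)
= (0.25)²·33 + (0.25)²·33 + (0.25)²·33 + (0.25)²·33 = 8.25
SD(S) = √8.25 ≈ 2.87

2.87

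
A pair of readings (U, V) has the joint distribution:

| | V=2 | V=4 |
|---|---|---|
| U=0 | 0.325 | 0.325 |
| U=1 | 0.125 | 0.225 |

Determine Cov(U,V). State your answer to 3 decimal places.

E[U] = 0.35,  E[V] = 3.1
E[UV] = 1.15
Cov(U,V) = E[UV] − E[U]E[V] = 1.15 − (0.35)(3.1) = 0.065

0.065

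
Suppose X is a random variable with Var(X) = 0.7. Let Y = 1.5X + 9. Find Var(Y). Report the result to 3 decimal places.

Var(1.5X + 9) = (1.5)²·Var(X) = 2.25·0.7 = 1.575

1.575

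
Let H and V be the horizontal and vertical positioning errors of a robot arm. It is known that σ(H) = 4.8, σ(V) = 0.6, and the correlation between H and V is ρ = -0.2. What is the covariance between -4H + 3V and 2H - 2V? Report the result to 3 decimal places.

var(H) = (4.8)² = 23.04;  var(V) = (0.6)² = 0.36
cov(H,V) = ρ·σ(H)·σ(V) = -0.2·4.8·0.6 = -0.576
cov(-4H + 3V, 2H - 2V) = (-4)(2)var(H) + (3)(-2)var(V) + [(-4)(-2) + (3)(2)]cov(H,V)
= -8·23.04 + -6·0.36 + 14·-0.576 = -194.544

-194.544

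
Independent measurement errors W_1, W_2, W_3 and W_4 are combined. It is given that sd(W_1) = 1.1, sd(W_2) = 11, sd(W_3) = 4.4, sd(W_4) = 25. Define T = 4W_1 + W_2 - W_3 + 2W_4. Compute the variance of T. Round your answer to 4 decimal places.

Var(W_1) = 1.21, Var(W_2) = 121, Var(W_3) = 19.36, Var(W_4) = 625
By independence, Var(T) = (4)²Var(W_1) + (1)²Var(W_2) + (-1)²Var(W_3) + (2)²Var(W_4)
= (4)²·1.21 + (1)²·121 + (-1)²·19.36 + (2)²·625 = 2659.72

2659.7200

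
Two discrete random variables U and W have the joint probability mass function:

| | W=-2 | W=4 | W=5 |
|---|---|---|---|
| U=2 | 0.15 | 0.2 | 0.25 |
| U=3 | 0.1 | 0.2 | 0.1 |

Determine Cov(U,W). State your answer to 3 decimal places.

E[U] = 2.4,  E[W] = 2.85
E[UW] = 6.8
Cov(U,W) = E[UW] − E[U]E[W] = 6.8 − (2.4)(2.85) = -0.04

-0.040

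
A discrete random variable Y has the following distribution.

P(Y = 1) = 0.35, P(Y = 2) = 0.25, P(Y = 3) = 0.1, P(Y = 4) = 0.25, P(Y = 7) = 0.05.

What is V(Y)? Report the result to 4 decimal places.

2.4500

E[Y] = (1)(0.35) + (2)(0.25) + (3)(0.1) + (4)(0.25) + (7)(0.05) = 2.5
E[Y²] = (1)²(0.35) + (2)²(0.25) + (3)²(0.1) + (4)²(0.25) + (7)²(0.05) = 8.7
V(Y) = E[Y²] − (E[Y])² = 8.7 − (2.5)² = 2.45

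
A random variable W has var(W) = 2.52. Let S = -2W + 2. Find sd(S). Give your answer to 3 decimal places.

var(-2W + 2) = (-2)²·2.52 = 10.08
sd(S) = √10.08 ≈ 3.175

3.175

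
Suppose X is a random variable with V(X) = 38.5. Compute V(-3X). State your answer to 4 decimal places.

346.5000

V(-3X) = (-3)²·V(X) = 9·38.5 = 346.5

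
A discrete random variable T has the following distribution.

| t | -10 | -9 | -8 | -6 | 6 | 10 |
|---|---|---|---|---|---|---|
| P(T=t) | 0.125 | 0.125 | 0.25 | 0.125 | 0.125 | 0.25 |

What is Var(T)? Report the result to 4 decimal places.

69.1094

E[T] = (-10)(0.125) + (-9)(0.125) + (-8)(0.25) + (-6)(0.125) + (6)(0.125) + (10)(0.25) = -1.875
E[T²] = (-10)²(0.125) + (-9)²(0.125) + (-8)²(0.25) + (-6)²(0.125) + (6)²(0.125) + (10)²(0.25) = 72.625
Var(T) = E[T²] − (E[T])² = 72.625 − (-1.875)² = 69.109375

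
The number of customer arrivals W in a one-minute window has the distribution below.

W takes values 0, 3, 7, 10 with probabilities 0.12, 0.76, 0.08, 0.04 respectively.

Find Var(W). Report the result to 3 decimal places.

4.262

E[W] = (0)(0.12) + (3)(0.76) + (7)(0.08) + (10)(0.04) = 3.24
E[W²] = (0)²(0.12) + (3)²(0.76) + (7)²(0.08) + (10)²(0.04) = 14.76
Var(W) = E[W²] − (E[W])² = 14.76 − (3.24)² = 4.2624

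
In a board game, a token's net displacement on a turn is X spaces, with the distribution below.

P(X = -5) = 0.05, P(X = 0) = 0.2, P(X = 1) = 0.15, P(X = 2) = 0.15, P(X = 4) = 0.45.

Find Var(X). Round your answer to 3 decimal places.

5.200

E[X] = (-5)(0.05) + (0)(0.2) + (1)(0.15) + (2)(0.15) + (4)(0.45) = 2
E[X²] = (-5)²(0.05) + (0)²(0.2) + (1)²(0.15) + (2)²(0.15) + (4)²(0.45) = 9.2
Var(X) = E[X²] − (E[X])² = 9.2 − (2)² = 5.2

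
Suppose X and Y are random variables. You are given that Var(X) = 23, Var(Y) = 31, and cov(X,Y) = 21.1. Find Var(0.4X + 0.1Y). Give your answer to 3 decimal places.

Var(0.4X + 0.1Y) = (0.4)²·Var(X) + (0.1)²·Var(Y) + 2·(0.4)·(0.1)·cov(X,Y)
= 0.16·23 + 0.01·31 + 0.08·21.1 = 5.678

5.678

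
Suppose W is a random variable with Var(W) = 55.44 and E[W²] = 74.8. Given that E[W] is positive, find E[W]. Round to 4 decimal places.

(E[W])² = E[W²] − Var(W) = 74.8 − 55.44 = 19.36
E[W] = √19.36 = 4.4

4.4000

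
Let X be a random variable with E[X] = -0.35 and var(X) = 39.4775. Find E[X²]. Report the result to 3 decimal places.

E[X²] = var(X) + (E[X])² = 39.4775 + (-0.35)² = 39.6

39.600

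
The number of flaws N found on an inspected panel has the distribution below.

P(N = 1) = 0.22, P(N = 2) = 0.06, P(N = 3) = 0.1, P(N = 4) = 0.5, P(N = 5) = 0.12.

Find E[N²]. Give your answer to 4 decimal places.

E[N²] = (1)²(0.22) + (2)²(0.06) + (3)²(0.1) + (4)²(0.5) + (5)²(0.12) = 12.36

12.3600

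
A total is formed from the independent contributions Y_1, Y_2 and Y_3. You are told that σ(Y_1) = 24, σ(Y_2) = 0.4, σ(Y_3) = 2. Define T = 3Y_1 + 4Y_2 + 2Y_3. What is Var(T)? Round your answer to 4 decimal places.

Var(Y_1) = 576, Var(Y_2) = 0.16, Var(Y_3) = 4
By independence, Var(T) = (3)²Var(Y_1) + (4)²Var(Y_2) + (2)²Var(Y_3)
= (3)²·576 + (4)²·0.16 + (2)²·4 = 5202.56

5202.5600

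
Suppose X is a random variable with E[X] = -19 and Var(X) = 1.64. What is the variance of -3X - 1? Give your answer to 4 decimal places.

14.7600

Var(-3X - 1) = (-3)²·Var(X) = 9·1.64 = 14.76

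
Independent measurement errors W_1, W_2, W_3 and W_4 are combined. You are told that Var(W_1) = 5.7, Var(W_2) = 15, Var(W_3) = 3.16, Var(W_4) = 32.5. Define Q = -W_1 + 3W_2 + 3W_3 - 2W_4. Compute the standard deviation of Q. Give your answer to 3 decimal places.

By independence, Var(Q) = (-1)²Var(W_1) + (3)²Var(W_2) + (3)²Var(W_3) + (-2)²Var(W_4)
= (-1)²·5.7 + (3)²·15 + (3)²·3.16 + (-2)²·32.5 = 299.14
SD(Q) = √299.14 ≈ 17.296

17.296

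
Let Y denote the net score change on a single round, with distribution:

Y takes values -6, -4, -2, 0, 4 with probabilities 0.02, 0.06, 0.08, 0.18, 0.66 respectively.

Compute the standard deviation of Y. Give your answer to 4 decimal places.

2.8400

E[Y] = (-6)(0.02) + (-4)(0.06) + (-2)(0.08) + (0)(0.18) + (4)(0.66) = 2.12
E[Y²] = (-6)²(0.02) + (-4)²(0.06) + (-2)²(0.08) + (0)²(0.18) + (4)²(0.66) = 12.56
Var(Y) = E[Y²] − (E[Y])² = 12.56 − (2.12)² = 8.0656
sd(Y) = √8.0656 ≈ 2.8400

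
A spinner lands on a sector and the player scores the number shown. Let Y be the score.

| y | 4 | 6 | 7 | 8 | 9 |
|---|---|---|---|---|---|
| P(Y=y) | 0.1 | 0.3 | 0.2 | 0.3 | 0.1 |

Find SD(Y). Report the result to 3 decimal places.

1.375

E[Y] = (4)(0.1) + (6)(0.3) + (7)(0.2) + (8)(0.3) + (9)(0.1) = 6.9
E[Y²] = (4)²(0.1) + (6)²(0.3) + (7)²(0.2) + (8)²(0.3) + (9)²(0.1) = 49.5
V(Y) = E[Y²] − (E[Y])² = 49.5 − (6.9)² = 1.89
SD(Y) = √1.89 ≈ 1.375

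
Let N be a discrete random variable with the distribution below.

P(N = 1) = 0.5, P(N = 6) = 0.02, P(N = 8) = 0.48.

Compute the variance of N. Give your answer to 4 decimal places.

12.0484

E[N] = (1)(0.5) + (6)(0.02) + (8)(0.48) = 4.46
E[N²] = (1)²(0.5) + (6)²(0.02) + (8)²(0.48) = 31.94
V(N) = E[N²] − (E[N])² = 31.94 − (4.46)² = 12.0484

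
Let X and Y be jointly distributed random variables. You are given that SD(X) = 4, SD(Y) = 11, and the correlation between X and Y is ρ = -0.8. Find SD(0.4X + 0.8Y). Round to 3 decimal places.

7.581

Var(X) = (4)² = 16;  Var(Y) = (11)² = 121
Cov(X,Y) = ρ·SD(X)·SD(Y) = -0.8·4·11 = -35.2
Var(0.4X + 0.8Y) = (0.4)²·Var(X) + (0.8)²·Var(Y) + 2·(0.4)·(0.8)·Cov(X,Y)
= 0.16·16 + 0.64·121 + 0.64·-35.2 = 57.472
SD(0.4X + 0.8Y) = √57.472 ≈ 7.581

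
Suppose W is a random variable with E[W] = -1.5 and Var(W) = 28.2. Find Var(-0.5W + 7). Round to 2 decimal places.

Var(-0.5W + 7) = (-0.5)²·Var(W) = 0.25·28.2 = 7.05

7.05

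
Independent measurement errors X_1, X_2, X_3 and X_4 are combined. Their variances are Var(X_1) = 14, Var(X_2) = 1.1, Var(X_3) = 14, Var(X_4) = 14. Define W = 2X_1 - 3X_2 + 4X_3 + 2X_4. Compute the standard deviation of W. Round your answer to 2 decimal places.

18.60

By independence, Var(W) = (2)²Var(X_1) + (-3)²Var(X_2) + (4)²Var(X_3) + (2)²Var(X_4)
= (2)²·14 + (-3)²·1.1 + (4)²·14 + (2)²·14 = 345.9
SD(W) = √345.9 ≈ 18.60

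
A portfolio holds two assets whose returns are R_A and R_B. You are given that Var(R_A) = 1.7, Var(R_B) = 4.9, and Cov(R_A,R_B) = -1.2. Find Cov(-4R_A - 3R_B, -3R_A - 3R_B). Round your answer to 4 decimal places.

39.3000

Cov(-4R_A - 3R_B, -3R_A - 3R_B) = (-4)(-3)Var(R_A) + (-3)(-3)Var(R_B) + [(-4)(-3) + (-3)(-3)]Cov(R_A,R_B)
= 12·1.7 + 9·4.9 + 21·-1.2 = 39.3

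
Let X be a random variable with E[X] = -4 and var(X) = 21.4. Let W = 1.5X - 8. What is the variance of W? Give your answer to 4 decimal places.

var(1.5X - 8) = (1.5)²·var(X) = 2.25·21.4 = 48.15

48.1500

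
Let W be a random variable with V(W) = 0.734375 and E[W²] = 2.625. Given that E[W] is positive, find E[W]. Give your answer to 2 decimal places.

(E[W])² = E[W²] − V(W) = 2.625 − 0.734375 = 1.890625
E[W] = √1.890625 = 1.375

1.38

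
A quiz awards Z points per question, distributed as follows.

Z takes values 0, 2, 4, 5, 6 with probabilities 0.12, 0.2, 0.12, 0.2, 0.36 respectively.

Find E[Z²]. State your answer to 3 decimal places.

20.680

E[Z²] = (0)²(0.12) + (2)²(0.2) + (4)²(0.12) + (5)²(0.2) + (6)²(0.36) = 20.68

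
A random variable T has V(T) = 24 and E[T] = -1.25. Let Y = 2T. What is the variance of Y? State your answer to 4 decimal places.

V(2T) = (2)²·V(T) = 4·24 = 96

96.0000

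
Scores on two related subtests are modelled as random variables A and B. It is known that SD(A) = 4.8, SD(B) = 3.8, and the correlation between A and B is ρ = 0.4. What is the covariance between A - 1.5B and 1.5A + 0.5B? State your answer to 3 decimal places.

Var(A) = (4.8)² = 23.04;  Var(B) = (3.8)² = 14.44
Cov(A,B) = ρ·SD(A)·SD(B) = 0.4·4.8·3.8 = 7.296
Cov(A - 1.5B, 1.5A + 0.5B) = (1)(1.5)Var(A) + (-1.5)(0.5)Var(B) + [(1)(0.5) + (-1.5)(1.5)]Cov(A,B)
= 1.5·23.04 + -0.75·14.44 + -1.75·7.296 = 10.962

10.962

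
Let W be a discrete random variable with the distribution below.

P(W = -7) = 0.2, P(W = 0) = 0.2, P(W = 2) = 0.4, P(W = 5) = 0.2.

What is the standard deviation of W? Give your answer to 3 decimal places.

4.030

E[W] = (-7)(0.2) + (0)(0.2) + (2)(0.4) + (5)(0.2) = 0.4
E[W²] = (-7)²(0.2) + (0)²(0.2) + (2)²(0.4) + (5)²(0.2) = 16.4
Var(W) = E[W²] − (E[W])² = 16.4 − (0.4)² = 16.24
σ(W) = √16.24 ≈ 4.030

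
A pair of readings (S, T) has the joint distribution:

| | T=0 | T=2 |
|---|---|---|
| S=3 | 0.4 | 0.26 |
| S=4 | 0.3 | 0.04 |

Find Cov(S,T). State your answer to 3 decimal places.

E[S] = 3.34,  E[T] = 0.6
E[ST] = 1.88
Cov(S,T) = E[ST] − E[S]E[T] = 1.88 − (3.34)(0.6) = -0.124

-0.124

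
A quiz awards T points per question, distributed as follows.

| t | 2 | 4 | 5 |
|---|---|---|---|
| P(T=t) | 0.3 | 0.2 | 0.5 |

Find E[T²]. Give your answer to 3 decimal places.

E[T²] = (2)²(0.3) + (4)²(0.2) + (5)²(0.5) = 16.9

16.900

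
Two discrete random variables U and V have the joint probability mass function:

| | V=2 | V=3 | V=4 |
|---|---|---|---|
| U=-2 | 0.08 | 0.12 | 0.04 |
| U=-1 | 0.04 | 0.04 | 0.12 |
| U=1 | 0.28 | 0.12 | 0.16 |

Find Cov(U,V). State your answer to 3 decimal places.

E[U] = -0.12,  E[V] = 2.92
E[UV] = -0.48
Cov(U,V) = E[UV] − E[U]E[V] = -0.48 − (-0.12)(2.92) = -0.1296

-0.130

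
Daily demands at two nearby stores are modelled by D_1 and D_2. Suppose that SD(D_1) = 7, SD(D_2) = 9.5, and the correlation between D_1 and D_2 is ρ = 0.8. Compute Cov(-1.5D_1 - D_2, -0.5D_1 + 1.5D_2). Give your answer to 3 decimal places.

Var(D_1) = (7)² = 49;  Var(D_2) = (9.5)² = 90.25
Cov(D_1,D_2) = ρ·SD(D_1)·SD(D_2) = 0.8·7·9.5 = 53.2
Cov(-1.5D_1 - D_2, -0.5D_1 + 1.5D_2) = (-1.5)(-0.5)Var(D_1) + (-1)(1.5)Var(D_2) + [(-1.5)(1.5) + (-1)(-0.5)]Cov(D_1,D_2)
= 0.75·49 + -1.5·90.25 + -1.75·53.2 = -191.725

-191.725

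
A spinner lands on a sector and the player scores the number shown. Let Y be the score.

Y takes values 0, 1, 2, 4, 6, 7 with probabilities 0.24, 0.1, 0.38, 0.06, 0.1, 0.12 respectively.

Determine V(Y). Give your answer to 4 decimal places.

E[Y] = (0)(0.24) + (1)(0.1) + (2)(0.38) + (4)(0.06) + (6)(0.1) + (7)(0.12) = 2.54
E[Y²] = (0)²(0.24) + (1)²(0.1) + (2)²(0.38) + (4)²(0.06) + (6)²(0.1) + (7)²(0.12) = 12.06
V(Y) = E[Y²] − (E[Y])² = 12.06 − (2.54)² = 5.6084

5.6084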